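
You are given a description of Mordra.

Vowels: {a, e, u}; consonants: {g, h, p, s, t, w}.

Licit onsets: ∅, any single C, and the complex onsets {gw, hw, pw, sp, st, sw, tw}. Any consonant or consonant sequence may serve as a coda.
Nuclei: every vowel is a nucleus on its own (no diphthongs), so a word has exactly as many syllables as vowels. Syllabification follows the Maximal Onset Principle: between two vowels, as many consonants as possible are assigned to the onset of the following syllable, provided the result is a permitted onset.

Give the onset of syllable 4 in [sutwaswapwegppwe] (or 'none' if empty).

Nuclei (vowels): u, a, a, e, e → 5 syllables.
V1 /u/ – V2 /a/: /tw/ — entire cluster is a permitted onset → onset /tw/, coda ∅.
V2 /a/ – V3 /a/: cluster /sw/ — /sw/ is itself a permitted onset, so the whole cluster goes right; preceding coda = ∅.
V3 /a/ – V4 /e/: /pw/ — entire cluster is a permitted onset → onset /pw/, coda ∅.
V4 /e/ – V5 /e/: /gppw/ splits as /gp/ + /pw/ (/pw/ is the longest suffix that is a licit onset).
Syllabification: su.twa.swa.pwegp.pwe.
Syllable 4 is /pwegp/: onset /pw/, nucleus /e/, coda /gp/.

pw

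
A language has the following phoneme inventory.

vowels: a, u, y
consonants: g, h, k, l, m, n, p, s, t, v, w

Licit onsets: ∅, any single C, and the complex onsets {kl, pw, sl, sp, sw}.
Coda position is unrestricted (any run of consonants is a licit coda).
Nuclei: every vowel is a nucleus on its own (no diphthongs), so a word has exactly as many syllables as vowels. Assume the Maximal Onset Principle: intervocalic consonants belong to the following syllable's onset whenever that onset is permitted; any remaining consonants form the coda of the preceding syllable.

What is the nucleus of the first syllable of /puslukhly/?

u

The vowels are u, u, y — 3 nuclei, so 3 syllables.
The first nucleus (vowel 1 from the left) is /u/.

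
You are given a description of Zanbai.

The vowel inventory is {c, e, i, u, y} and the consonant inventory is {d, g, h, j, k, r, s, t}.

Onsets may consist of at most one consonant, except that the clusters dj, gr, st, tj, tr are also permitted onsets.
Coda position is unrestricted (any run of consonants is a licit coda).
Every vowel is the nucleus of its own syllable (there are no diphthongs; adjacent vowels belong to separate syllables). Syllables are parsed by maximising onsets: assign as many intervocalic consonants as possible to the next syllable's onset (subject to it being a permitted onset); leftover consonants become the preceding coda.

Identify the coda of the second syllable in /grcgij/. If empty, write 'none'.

The vowels are c, i — 2 nuclei, so 2 syllables.
/c…i/ gap (V1→V2): just /g/ — single C goes to the following onset.
Putting it together: grc.gij.
Syllable 2 is /gij/: onset /g/, nucleus /i/, coda /j/.

j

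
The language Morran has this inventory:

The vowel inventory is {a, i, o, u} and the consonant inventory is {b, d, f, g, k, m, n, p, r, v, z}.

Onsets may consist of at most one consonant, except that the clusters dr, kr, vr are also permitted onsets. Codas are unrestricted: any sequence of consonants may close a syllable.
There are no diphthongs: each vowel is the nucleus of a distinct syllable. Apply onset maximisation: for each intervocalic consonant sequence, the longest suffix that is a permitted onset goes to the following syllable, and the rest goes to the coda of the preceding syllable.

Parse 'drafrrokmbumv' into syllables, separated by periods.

drafr.rokm.bumv

The vowels are a, o, u — 3 nuclei, so 3 syllables.
/a…o/ gap (V1→V2): /frr/; trying suffixes from longest down, /r/ is the first permitted one, so coda /fr/ | onset /r/.
/o…u/ gap (V2→V3): cluster /kmb/ — the longest permitted-onset suffix is /b/; onset = /b/, preceding coda = /km/.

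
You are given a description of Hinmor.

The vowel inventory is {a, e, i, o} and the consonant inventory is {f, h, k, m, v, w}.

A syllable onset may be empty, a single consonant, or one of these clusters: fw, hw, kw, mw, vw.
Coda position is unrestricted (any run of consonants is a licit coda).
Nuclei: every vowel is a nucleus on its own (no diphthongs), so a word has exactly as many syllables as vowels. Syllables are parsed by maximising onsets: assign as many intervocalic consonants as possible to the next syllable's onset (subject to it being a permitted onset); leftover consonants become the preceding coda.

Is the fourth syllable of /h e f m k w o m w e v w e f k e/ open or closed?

closed

Nuclei (vowels): e, o, e, e, e → 5 syllables.
σ1/σ2 boundary: /fmkw/ — longest licit onset from the right is /kw/, leaving /fm/ as coda.
σ2/σ3 boundary: /mw/ is a licit onset in full, so it all attaches to the next syllable.
σ3/σ4 boundary: cluster /vw/ — /vw/ is itself a permitted onset, so the whole cluster goes right; preceding coda = ∅.
σ4/σ5 boundary: /fk/ splits as /f/ + /k/ (/k/ is the longest suffix that is a licit onset).
Syllabification: hefm.kwo.mwe.vwef.ke.
Syllable 4 is /vwef/ with coda /f/, so it is closed.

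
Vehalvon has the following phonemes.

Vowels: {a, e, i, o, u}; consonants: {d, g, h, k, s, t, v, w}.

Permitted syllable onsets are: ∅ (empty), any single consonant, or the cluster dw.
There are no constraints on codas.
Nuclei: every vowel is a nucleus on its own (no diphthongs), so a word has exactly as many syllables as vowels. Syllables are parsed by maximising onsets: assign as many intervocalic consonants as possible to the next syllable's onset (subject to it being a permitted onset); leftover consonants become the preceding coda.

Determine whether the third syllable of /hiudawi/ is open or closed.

open

The vowels are i, u, a, i — 4 nuclei, so 4 syllables.
Between /i/ (V1) and /u/ (V2): hiatus — the boundary sits between the two vowels.
Between /u/ (V2) and /a/ (V3): just /d/ — single C goes to the following onset.
Between /a/ (V3) and /i/ (V4): just /w/ — single C goes to the following onset.
Putting it together: hi.u.da.wi.
Syllable 3 is /da/; it ends in its nucleus with no coda, so it is open.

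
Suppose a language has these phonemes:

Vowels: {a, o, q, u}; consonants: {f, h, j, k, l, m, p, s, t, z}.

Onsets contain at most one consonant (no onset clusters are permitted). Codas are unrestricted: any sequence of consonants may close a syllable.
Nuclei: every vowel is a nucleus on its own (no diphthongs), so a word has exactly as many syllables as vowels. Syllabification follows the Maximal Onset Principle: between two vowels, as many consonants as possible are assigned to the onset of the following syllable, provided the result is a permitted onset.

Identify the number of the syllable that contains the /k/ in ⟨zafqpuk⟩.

Nuclei (vowels): a, q, u → 3 syllables.
/a…q/ gap (V1→V2): /f/ → onset of the next syllable (single consonants are always licit onsets).
/q…u/ gap (V2→V3): just /p/ — single C goes to the following onset.
Result: za.fq.puk.
The /k/ is in the coda of syllable 3 (/puk/).

3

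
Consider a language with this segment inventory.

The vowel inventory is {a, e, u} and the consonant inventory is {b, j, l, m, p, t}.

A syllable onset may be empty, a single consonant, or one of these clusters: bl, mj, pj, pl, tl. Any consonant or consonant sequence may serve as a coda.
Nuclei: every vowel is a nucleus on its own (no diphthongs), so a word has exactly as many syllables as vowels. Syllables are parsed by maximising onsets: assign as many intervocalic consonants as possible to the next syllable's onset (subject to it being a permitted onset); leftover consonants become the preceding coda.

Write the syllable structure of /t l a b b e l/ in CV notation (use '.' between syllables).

CCVC.CVC

Vowels present: a, e; each is a nucleus, giving 2 syllables.
V1 /a/ – V2 /e/: cluster /bb/ — the longest permitted-onset suffix is /b/; onset = /b/, preceding coda = /b/.
Putting it together: tlab.bel.
Mapping each syllable to C/V: /tlab/ → CCVC, /bel/ → CVC.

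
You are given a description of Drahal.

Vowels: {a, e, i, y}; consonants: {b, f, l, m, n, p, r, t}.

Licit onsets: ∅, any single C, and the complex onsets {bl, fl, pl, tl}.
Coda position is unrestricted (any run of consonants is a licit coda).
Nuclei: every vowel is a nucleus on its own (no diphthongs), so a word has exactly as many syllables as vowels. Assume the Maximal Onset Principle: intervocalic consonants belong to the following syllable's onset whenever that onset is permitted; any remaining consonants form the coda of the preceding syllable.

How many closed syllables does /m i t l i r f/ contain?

Nuclei (vowels): i, i → 2 syllables.
/i…i/ gap (V1→V2): cluster /tl/ — /tl/ is itself a permitted onset, so the whole cluster goes right; preceding coda = ∅.
Putting it together: mi.tlirf.
Classifying each syllable: /mi/ (open), /tlirf/ (closed).
Closed syllables: 1.

1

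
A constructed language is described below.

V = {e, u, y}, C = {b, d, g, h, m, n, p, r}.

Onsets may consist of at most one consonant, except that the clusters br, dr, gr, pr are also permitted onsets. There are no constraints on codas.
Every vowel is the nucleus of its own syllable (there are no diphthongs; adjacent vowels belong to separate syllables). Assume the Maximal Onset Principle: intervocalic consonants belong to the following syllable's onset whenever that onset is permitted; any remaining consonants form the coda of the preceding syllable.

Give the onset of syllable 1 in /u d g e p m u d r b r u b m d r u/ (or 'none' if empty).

Vowels present: u, e, u, u, u; each is a nucleus, giving 5 syllables.
V1 /u/ – V2 /e/: /dg/ splits as /d/ + /g/ (/g/ is the longest suffix that is a licit onset).
V2 /e/ – V3 /u/: /pm/ — longest licit onset from the right is /m/, leaving /p/ as coda.
V3 /u/ – V4 /u/: /drbr/ — longest licit onset from the right is /br/, leaving /dr/ as coda.
V4 /u/ – V5 /u/: /bmdr/ — longest licit onset from the right is /dr/, leaving /bm/ as coda.
Putting it together: ud.gep.mudr.brubm.dru.
Syllable 1 is /ud/: onset ∅, nucleus /u/, coda /d/.

none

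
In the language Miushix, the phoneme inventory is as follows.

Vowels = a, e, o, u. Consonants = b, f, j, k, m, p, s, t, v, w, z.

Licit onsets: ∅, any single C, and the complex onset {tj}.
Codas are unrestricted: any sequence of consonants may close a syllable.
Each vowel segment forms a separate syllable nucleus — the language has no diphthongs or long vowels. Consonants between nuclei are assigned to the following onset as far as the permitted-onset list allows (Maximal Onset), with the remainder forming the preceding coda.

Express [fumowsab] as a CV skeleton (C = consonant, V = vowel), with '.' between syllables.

CV.CVC.CVC

The vowels are u, o, a — 3 nuclei, so 3 syllables.
σ1/σ2 boundary: just /m/ — single C goes to the following onset.
σ2/σ3 boundary: /ws/; trying suffixes from longest down, /s/ is the first permitted one, so coda /w/ | onset /s/.
Putting it together: fu.mow.sab.
Mapping each syllable to C/V: /fu/ → CV, /mow/ → CVC, /sab/ → CVC.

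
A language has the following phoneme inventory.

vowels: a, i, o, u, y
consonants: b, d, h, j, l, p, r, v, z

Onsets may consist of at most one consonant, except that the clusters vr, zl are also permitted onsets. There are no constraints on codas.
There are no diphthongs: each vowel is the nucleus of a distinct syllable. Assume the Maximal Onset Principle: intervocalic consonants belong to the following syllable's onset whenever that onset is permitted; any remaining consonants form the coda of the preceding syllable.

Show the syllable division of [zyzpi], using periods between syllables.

Vowels present: y, i; each is a nucleus, giving 2 syllables.
V1 /y/ – V2 /i/: /zp/; trying suffixes from longest down, /p/ is the first permitted one, so coda /z/ | onset /p/.

zyz.pi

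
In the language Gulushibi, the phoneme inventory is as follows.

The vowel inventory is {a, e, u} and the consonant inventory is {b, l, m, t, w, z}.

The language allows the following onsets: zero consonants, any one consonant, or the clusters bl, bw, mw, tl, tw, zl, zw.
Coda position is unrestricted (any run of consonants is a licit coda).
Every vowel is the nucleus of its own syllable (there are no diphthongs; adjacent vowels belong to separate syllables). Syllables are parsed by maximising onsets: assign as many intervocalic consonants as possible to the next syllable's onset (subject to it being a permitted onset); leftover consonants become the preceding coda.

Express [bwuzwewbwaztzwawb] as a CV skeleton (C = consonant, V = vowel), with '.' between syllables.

CCV.CCVC.CCVCC.CCVCC

The vowels are u, e, a, a — 4 nuclei, so 4 syllables.
σ1/σ2 boundary: cluster /zw/ — /zw/ is itself a permitted onset, so the whole cluster goes right; preceding coda = ∅.
σ2/σ3 boundary: cluster /wbw/ — the longest permitted-onset suffix is /bw/; onset = /bw/, preceding coda = /w/.
σ3/σ4 boundary: /ztzw/ splits as /zt/ + /zw/ (/zw/ is the longest suffix that is a licit onset).
Syllabification: bwu.zwew.bwazt.zwawb.
Mapping each syllable to C/V: /bwu/ → CCV, /zwew/ → CCVC, /bwazt/ → CCVCC, /zwawb/ → CCVCC.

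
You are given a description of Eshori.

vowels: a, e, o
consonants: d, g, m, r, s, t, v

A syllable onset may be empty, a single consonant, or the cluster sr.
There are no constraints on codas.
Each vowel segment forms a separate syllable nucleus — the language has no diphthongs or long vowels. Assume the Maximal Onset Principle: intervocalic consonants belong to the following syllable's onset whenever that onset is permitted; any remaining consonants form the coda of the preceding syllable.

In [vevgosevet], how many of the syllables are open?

2

Vowels present: e, o, e, e; each is a nucleus, giving 4 syllables.
σ1/σ2 boundary: /vg/ — longest licit onset from the right is /g/, leaving /v/ as coda.
σ2/σ3 boundary: just /s/ — single C goes to the following onset.
σ3/σ4 boundary: /v/ → onset of the next syllable (single consonants are always licit onsets).
Putting it together: vev.go.se.vet.
Classifying each syllable: /vev/ (closed), /go/ (open), /se/ (open), /vet/ (closed).
Open syllables: 2.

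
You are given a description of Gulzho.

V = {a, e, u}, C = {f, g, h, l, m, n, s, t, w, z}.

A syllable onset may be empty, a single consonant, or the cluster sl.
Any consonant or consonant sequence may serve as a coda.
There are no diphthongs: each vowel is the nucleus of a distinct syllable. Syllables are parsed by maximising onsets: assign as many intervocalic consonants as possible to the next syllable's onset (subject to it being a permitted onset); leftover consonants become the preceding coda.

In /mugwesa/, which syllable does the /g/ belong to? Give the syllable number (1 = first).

Vowels present: u, e, a; each is a nucleus, giving 3 syllables.
V1 /u/ – V2 /e/: /gw/ splits as /g/ + /w/ (/w/ is the longest suffix that is a licit onset).
V2 /e/ – V3 /a/: just /s/ — single C goes to the following onset.
Result: mug.we.sa.
The /g/ is in the coda of syllable 1 (/mug/).

1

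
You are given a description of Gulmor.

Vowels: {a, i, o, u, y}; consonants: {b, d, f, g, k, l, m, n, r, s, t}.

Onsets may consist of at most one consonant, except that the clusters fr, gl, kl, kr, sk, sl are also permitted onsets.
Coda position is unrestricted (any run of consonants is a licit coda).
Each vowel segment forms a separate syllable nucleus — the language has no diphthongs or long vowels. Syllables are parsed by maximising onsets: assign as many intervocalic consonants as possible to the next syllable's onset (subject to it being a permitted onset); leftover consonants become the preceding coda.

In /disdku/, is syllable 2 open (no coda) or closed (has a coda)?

open

Nuclei (vowels): i, u → 2 syllables.
/i…u/ gap (V1→V2): /sdk/ splits as /sd/ + /k/ (/k/ is the longest suffix that is a licit onset).
Putting it together: disd.ku.
Syllable 2 is /ku/; it ends in its nucleus with no coda, so it is open.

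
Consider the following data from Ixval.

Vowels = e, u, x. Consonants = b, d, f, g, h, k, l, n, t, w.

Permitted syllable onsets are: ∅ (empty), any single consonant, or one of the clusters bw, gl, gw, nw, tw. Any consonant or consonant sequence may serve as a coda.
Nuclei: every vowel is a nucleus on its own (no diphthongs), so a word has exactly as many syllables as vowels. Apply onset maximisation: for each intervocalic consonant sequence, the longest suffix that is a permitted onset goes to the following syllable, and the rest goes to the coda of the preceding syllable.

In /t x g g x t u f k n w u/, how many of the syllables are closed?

Vowels present: x, x, u, u; each is a nucleus, giving 4 syllables.
V1 /x/ – V2 /x/: /gg/ splits as /g/ + /g/ (/g/ is the longest suffix that is a licit onset).
V2 /x/ – V3 /u/: /t/ → onset of the next syllable (single consonants are always licit onsets).
V3 /u/ – V4 /u/: cluster /fknw/ — the longest permitted-onset suffix is /nw/; onset = /nw/, preceding coda = /fk/.
Result: txg.gx.tufk.nwu.
Classifying each syllable: /txg/ (closed), /gx/ (open), /tufk/ (closed), /nwu/ (open).
Closed syllables: 2.

2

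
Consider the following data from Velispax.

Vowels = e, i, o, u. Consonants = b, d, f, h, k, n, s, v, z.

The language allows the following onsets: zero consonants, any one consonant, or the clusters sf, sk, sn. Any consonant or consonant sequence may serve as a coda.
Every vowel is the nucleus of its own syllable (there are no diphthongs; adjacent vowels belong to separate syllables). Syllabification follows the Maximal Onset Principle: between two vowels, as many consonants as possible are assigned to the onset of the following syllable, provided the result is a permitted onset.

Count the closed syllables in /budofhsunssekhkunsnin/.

5

Vowels present: u, o, u, e, u, i; each is a nucleus, giving 6 syllables.
V1 /u/ – V2 /o/: just /d/ — single C goes to the following onset.
V2 /o/ – V3 /u/: cluster /fhs/ — the longest permitted-onset suffix is /s/; onset = /s/, preceding coda = /fh/.
V3 /u/ – V4 /e/: /nss/ splits as /ns/ + /s/ (/s/ is the longest suffix that is a licit onset).
V4 /e/ – V5 /u/: /khk/; trying suffixes from longest down, /k/ is the first permitted one, so coda /kh/ | onset /k/.
V5 /u/ – V6 /i/: cluster /nsn/ — the longest permitted-onset suffix is /sn/; onset = /sn/, preceding coda = /n/.
Result: bu.dofh.suns.sekh.kun.snin.
Classifying each syllable: /bu/ (open), /dofh/ (closed), /suns/ (closed), /sekh/ (closed), /kun/ (closed), /snin/ (closed).
Closed syllables: 5.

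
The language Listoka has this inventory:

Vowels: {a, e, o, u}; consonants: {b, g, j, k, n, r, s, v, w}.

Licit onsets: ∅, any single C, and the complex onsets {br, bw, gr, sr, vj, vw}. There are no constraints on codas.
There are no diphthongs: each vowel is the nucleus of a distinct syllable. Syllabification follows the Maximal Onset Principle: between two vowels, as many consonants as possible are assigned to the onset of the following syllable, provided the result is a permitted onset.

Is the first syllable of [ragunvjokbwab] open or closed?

The vowels are a, u, o, a — 4 nuclei, so 4 syllables.
σ1/σ2 boundary: just /g/ — single C goes to the following onset.
σ2/σ3 boundary: /nvj/ splits as /n/ + /vj/ (/vj/ is the longest suffix that is a licit onset).
σ3/σ4 boundary: cluster /kbw/ — the longest permitted-onset suffix is /bw/; onset = /bw/, preceding coda = /k/.
Putting it together: ra.gun.vjok.bwab.
Syllable 1 is /ra/; it ends in its nucleus with no coda, so it is open.

open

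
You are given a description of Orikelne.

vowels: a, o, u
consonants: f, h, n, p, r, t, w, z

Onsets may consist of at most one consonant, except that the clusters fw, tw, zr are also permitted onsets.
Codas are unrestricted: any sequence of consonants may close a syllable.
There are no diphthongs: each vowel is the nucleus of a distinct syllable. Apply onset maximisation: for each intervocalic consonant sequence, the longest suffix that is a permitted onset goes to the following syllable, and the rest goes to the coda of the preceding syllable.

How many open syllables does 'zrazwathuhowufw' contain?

Vowels present: a, a, u, o, u; each is a nucleus, giving 5 syllables.
σ1/σ2 boundary: /zw/ — longest licit onset from the right is /w/, leaving /z/ as coda.
σ2/σ3 boundary: /th/ — longest licit onset from the right is /h/, leaving /t/ as coda.
σ3/σ4 boundary: just /h/ — single C goes to the following onset.
σ4/σ5 boundary: /w/ is a single consonant, so it becomes the next onset.
Result: zraz.wat.hu.ho.wufw.
Classifying each syllable: /zraz/ (closed), /wat/ (closed), /hu/ (open), /ho/ (open), /wufw/ (closed).
Open syllables: 2.

2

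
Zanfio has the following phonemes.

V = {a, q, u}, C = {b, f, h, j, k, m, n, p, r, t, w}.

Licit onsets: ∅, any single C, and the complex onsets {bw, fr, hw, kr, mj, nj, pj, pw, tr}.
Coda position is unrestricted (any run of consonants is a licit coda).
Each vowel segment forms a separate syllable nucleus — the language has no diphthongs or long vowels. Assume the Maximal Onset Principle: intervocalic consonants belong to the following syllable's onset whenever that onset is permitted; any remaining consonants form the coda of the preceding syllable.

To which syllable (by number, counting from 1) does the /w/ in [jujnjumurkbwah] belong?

4

Nuclei (vowels): u, u, u, a → 4 syllables.
σ1/σ2 boundary: cluster /jnj/ — the longest permitted-onset suffix is /nj/; onset = /nj/, preceding coda = /j/.
σ2/σ3 boundary: just /m/ — single C goes to the following onset.
σ3/σ4 boundary: /rkbw/ — longest licit onset from the right is /bw/, leaving /rk/ as coda.
Result: juj.nju.murk.bwah.
The /w/ is in the onset of syllable 4 (/bwah/).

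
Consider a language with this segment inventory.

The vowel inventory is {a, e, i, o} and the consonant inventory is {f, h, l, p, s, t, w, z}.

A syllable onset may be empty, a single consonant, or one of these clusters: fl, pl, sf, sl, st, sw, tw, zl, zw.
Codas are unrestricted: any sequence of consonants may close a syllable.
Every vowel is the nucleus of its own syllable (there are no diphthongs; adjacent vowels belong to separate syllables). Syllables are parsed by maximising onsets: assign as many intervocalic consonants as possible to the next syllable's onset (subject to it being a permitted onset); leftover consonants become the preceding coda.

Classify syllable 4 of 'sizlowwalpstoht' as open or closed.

Nuclei (vowels): i, o, a, o → 4 syllables.
Between /i/ (V1) and /o/ (V2): cluster /zl/ — /zl/ is itself a permitted onset, so the whole cluster goes right; preceding coda = ∅.
Between /o/ (V2) and /a/ (V3): /ww/ splits as /w/ + /w/ (/w/ is the longest suffix that is a licit onset).
Between /a/ (V3) and /o/ (V4): cluster /lpst/ — the longest permitted-onset suffix is /st/; onset = /st/, preceding coda = /lp/.
Result: si.zlow.walp.stoht.
Syllable 4 is /stoht/ with coda /ht/, so it is closed.

closed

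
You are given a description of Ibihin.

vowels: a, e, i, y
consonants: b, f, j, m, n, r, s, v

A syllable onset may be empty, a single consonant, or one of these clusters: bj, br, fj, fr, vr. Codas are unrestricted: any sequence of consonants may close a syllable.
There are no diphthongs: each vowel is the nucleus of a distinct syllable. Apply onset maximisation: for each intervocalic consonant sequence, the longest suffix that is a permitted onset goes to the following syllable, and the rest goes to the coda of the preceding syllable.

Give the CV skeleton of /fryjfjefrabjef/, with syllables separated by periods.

The vowels are y, e, a, e — 4 nuclei, so 4 syllables.
/y…e/ gap (V1→V2): cluster /jfj/ — the longest permitted-onset suffix is /fj/; onset = /fj/, preceding coda = /j/.
/e…a/ gap (V2→V3): /fr/ is a licit onset in full, so it all attaches to the next syllable.
/a…e/ gap (V3→V4): /bj/ is a licit onset in full, so it all attaches to the next syllable.
Syllabification: fryj.fje.fra.bjef.
Mapping each syllable to C/V: /fryj/ → CCVC, /fje/ → CCV, /fra/ → CCV, /bjef/ → CCVC.

CCVC.CCV.CCV.CCVC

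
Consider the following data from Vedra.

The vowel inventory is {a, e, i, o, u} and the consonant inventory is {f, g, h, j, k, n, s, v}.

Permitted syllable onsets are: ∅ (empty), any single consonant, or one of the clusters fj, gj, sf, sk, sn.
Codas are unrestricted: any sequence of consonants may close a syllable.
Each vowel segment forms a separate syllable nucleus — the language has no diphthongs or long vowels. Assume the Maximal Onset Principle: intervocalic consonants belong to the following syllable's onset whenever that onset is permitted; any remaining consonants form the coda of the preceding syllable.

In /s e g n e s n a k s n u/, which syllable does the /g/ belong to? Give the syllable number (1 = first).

Vowels present: e, e, a, u; each is a nucleus, giving 4 syllables.
σ1/σ2 boundary: /gn/; trying suffixes from longest down, /n/ is the first permitted one, so coda /g/ | onset /n/.
σ2/σ3 boundary: cluster /sn/ — /sn/ is itself a permitted onset, so the whole cluster goes right; preceding coda = ∅.
σ3/σ4 boundary: cluster /ksn/ — the longest permitted-onset suffix is /sn/; onset = /sn/, preceding coda = /k/.
Syllabification: seg.ne.snak.snu.
The /g/ is in the coda of syllable 1 (/seg/).

1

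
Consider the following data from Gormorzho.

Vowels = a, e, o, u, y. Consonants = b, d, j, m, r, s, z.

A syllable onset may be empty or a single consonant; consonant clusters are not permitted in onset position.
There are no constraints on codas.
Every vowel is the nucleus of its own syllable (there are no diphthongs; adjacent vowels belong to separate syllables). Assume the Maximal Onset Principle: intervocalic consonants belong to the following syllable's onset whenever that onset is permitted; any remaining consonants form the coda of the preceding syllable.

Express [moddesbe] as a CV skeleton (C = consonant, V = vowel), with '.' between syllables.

Vowels present: o, e, e; each is a nucleus, giving 3 syllables.
Between /o/ (V1) and /e/ (V2): cluster /dd/ — the longest permitted-onset suffix is /d/; onset = /d/, preceding coda = /d/.
Between /e/ (V2) and /e/ (V3): cluster /sb/ — the longest permitted-onset suffix is /b/; onset = /b/, preceding coda = /s/.
Syllabification: mod.des.be.
Mapping each syllable to C/V: /mod/ → CVC, /des/ → CVC, /be/ → CV.

CVC.CVC.CV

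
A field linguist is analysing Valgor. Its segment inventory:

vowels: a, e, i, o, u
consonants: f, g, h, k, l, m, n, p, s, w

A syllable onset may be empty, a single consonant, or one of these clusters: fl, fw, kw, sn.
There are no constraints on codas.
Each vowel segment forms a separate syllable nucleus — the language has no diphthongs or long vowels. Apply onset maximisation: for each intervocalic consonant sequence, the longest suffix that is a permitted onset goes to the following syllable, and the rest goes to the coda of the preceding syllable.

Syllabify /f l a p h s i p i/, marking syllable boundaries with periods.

flaph.si.pi

The vowels are a, i, i — 3 nuclei, so 3 syllables.
V1 /a/ – V2 /i/: cluster /phs/ — the longest permitted-onset suffix is /s/; onset = /s/, preceding coda = /ph/.
V2 /i/ – V3 /i/: /p/ is a single consonant, so it becomes the next onset.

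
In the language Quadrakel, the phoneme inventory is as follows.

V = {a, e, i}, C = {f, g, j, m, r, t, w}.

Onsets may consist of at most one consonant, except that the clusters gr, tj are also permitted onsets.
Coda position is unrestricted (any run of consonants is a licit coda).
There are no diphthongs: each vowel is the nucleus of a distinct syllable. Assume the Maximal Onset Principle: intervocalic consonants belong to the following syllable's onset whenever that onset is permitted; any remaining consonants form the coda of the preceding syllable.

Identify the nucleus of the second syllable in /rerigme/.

i

Nuclei (vowels): e, i, e → 3 syllables.
The second nucleus (vowel 2 from the left) is /i/.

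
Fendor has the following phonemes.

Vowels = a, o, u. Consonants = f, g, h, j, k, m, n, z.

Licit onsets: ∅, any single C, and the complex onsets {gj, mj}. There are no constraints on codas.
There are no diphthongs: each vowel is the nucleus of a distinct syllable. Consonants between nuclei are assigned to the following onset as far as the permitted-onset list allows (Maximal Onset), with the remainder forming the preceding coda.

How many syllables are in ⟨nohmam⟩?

2

The vowels are o, a — 2 nuclei, so 2 syllables.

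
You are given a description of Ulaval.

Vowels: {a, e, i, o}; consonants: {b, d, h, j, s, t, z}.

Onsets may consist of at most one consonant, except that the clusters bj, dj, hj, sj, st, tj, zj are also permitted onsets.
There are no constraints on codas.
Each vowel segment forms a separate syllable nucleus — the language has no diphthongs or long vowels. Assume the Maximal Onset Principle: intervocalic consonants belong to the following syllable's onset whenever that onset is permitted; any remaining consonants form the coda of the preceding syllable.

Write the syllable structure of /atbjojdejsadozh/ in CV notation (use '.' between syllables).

VC.CCVC.CVC.CV.CVCC

Nuclei (vowels): a, o, e, a, o → 5 syllables.
/a…o/ gap (V1→V2): cluster /tbj/ — the longest permitted-onset suffix is /bj/; onset = /bj/, preceding coda = /t/.
/o…e/ gap (V2→V3): /jd/ — longest licit onset from the right is /d/, leaving /j/ as coda.
/e…a/ gap (V3→V4): /js/ splits as /j/ + /s/ (/s/ is the longest suffix that is a licit onset).
/a…o/ gap (V4→V5): /d/ is a single consonant, so it becomes the next onset.
So the parse is at.bjoj.dej.sa.dozh.
Mapping each syllable to C/V: /at/ → VC, /bjoj/ → CCVC, /dej/ → CVC, /sa/ → CV, /dozh/ → CVCC.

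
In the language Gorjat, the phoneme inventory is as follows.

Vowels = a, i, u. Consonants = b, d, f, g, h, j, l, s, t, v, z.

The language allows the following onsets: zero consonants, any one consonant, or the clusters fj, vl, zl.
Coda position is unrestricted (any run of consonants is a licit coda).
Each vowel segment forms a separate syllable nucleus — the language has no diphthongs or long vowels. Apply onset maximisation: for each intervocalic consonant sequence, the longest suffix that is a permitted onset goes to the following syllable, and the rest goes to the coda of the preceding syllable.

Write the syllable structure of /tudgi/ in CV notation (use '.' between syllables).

CVC.CV

Vowels present: u, i; each is a nucleus, giving 2 syllables.
/u…i/ gap (V1→V2): /dg/ — longest licit onset from the right is /g/, leaving /d/ as coda.
Result: tud.gi.
Mapping each syllable to C/V: /tud/ → CVC, /gi/ → CV.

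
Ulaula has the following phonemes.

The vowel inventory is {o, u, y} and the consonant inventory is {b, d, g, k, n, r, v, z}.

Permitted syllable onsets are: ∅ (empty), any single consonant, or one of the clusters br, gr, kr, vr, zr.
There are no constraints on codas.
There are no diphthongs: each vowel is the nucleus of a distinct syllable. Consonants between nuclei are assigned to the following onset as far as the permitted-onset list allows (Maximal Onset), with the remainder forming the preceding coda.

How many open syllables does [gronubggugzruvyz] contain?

Nuclei (vowels): o, u, u, u, y → 5 syllables.
V1 /o/ – V2 /u/: /n/ is a single consonant, so it becomes the next onset.
V2 /u/ – V3 /u/: /bgg/ — longest licit onset from the right is /g/, leaving /bg/ as coda.
V3 /u/ – V4 /u/: /gzr/; trying suffixes from longest down, /zr/ is the first permitted one, so coda /g/ | onset /zr/.
V4 /u/ – V5 /y/: /v/ → onset of the next syllable (single consonants are always licit onsets).
Result: gro.nubg.gug.zru.vyz.
Classifying each syllable: /gro/ (open), /nubg/ (closed), /gug/ (closed), /zru/ (open), /vyz/ (closed).
Open syllables: 2.

2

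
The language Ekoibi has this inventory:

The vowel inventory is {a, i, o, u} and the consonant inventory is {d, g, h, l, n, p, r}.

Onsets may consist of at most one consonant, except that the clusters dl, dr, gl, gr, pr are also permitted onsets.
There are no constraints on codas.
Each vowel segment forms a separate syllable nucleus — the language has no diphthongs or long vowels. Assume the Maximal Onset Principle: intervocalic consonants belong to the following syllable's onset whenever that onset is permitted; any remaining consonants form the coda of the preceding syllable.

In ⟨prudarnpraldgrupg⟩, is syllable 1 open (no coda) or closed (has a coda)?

The vowels are u, a, a, u — 4 nuclei, so 4 syllables.
Between /u/ (V1) and /a/ (V2): just /d/ — single C goes to the following onset.
Between /a/ (V2) and /a/ (V3): /rnpr/; trying suffixes from longest down, /pr/ is the first permitted one, so coda /rn/ | onset /pr/.
Between /a/ (V3) and /u/ (V4): cluster /ldgr/ — the longest permitted-onset suffix is /gr/; onset = /gr/, preceding coda = /ld/.
Result: pru.darn.prald.grupg.
Syllable 1 is /pru/; it ends in its nucleus with no coda, so it is open.

open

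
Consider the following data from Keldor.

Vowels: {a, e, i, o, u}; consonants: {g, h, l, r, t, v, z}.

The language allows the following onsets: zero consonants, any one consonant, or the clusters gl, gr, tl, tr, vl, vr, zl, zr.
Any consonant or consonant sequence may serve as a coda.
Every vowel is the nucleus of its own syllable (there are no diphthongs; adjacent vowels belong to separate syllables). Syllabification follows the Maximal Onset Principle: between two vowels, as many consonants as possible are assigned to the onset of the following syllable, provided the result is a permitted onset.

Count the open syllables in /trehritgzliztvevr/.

The vowels are e, i, i, e — 4 nuclei, so 4 syllables.
σ1/σ2 boundary: /hr/ — longest licit onset from the right is /r/, leaving /h/ as coda.
σ2/σ3 boundary: /tgzl/; trying suffixes from longest down, /zl/ is the first permitted one, so coda /tg/ | onset /zl/.
σ3/σ4 boundary: /ztv/; trying suffixes from longest down, /v/ is the first permitted one, so coda /zt/ | onset /v/.
Result: treh.ritg.zlizt.vevr.
Classifying each syllable: /treh/ (closed), /ritg/ (closed), /zlizt/ (closed), /vevr/ (closed).
Open syllables: 0.

0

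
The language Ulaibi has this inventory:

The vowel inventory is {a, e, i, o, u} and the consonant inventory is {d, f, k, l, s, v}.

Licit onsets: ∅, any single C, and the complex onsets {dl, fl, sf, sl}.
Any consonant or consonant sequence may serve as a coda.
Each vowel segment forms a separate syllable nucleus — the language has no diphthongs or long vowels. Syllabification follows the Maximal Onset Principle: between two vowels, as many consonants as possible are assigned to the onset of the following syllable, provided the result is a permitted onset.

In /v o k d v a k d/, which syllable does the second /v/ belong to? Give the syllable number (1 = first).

2

Vowels present: o, a; each is a nucleus, giving 2 syllables.
σ1/σ2 boundary: /kdv/; trying suffixes from longest down, /v/ is the first permitted one, so coda /kd/ | onset /v/.
Result: vokd.vakd.
The second /v/ is in the onset of syllable 2 (/vakd/).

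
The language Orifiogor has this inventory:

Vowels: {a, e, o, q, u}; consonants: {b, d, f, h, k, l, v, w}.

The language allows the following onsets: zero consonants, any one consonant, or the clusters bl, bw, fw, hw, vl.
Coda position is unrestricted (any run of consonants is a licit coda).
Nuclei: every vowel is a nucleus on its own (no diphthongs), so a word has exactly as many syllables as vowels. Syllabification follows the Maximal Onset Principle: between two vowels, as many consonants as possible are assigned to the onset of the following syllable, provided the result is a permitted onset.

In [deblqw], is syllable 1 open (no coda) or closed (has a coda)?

Vowels present: e, q; each is a nucleus, giving 2 syllables.
/e…q/ gap (V1→V2): /bl/ is a licit onset in full, so it all attaches to the next syllable.
Syllabification: de.blqw.
Syllable 1 is /de/; it ends in its nucleus with no coda, so it is open.

open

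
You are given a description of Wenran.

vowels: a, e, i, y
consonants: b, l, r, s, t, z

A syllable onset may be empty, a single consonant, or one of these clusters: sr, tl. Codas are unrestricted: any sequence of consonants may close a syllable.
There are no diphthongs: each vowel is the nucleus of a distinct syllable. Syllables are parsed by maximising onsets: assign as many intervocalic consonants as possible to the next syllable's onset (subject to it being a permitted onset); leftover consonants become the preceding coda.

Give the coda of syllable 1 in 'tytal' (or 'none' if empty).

Vowels present: y, a; each is a nucleus, giving 2 syllables.
/y…a/ gap (V1→V2): /t/ → onset of the next syllable (single consonants are always licit onsets).
So the parse is ty.tal.
Syllable 1 is /ty/: onset /t/, nucleus /y/, coda ∅.

none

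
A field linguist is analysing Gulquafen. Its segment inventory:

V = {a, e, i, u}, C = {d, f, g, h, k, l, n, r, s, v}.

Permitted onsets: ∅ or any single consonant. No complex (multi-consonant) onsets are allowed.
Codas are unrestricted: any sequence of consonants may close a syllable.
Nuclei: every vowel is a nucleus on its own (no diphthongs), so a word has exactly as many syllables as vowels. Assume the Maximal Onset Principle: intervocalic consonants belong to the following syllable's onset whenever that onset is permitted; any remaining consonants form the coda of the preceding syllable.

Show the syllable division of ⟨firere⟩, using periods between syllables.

fi.re.re

Nuclei (vowels): i, e, e → 3 syllables.
V1 /i/ – V2 /e/: just /r/ — single C goes to the following onset.
V2 /e/ – V3 /e/: just /r/ — single C goes to the following onset.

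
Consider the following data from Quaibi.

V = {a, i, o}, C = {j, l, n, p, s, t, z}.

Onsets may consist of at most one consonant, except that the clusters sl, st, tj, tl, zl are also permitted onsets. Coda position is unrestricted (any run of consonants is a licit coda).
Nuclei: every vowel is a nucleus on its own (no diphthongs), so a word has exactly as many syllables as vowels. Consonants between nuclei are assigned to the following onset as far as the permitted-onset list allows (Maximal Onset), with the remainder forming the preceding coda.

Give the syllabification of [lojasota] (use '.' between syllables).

lo.ja.so.ta

Vowels present: o, a, o, a; each is a nucleus, giving 4 syllables.
V1 /o/ – V2 /a/: just /j/ — single C goes to the following onset.
V2 /a/ – V3 /o/: /s/ → onset of the next syllable (single consonants are always licit onsets).
V3 /o/ – V4 /a/: /t/ → onset of the next syllable (single consonants are always licit onsets).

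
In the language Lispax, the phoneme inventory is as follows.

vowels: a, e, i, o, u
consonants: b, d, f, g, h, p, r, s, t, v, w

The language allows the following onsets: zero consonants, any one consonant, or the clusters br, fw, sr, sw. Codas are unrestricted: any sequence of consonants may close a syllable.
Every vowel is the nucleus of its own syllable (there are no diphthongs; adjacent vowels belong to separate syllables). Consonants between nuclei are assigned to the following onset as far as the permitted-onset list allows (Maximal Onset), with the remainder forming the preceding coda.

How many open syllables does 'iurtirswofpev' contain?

The vowels are i, u, i, o, e — 5 nuclei, so 5 syllables.
/i…u/ gap (V1→V2): hiatus — the boundary sits between the two vowels.
/u…i/ gap (V2→V3): cluster /rt/ — the longest permitted-onset suffix is /t/; onset = /t/, preceding coda = /r/.
/i…o/ gap (V3→V4): /rsw/ — longest licit onset from the right is /sw/, leaving /r/ as coda.
/o…e/ gap (V4→V5): /fp/ — longest licit onset from the right is /p/, leaving /f/ as coda.
So the parse is i.ur.tir.swof.pev.
Classifying each syllable: /i/ (open), /ur/ (closed), /tir/ (closed), /swof/ (closed), /pev/ (closed).
Open syllables: 1.

1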